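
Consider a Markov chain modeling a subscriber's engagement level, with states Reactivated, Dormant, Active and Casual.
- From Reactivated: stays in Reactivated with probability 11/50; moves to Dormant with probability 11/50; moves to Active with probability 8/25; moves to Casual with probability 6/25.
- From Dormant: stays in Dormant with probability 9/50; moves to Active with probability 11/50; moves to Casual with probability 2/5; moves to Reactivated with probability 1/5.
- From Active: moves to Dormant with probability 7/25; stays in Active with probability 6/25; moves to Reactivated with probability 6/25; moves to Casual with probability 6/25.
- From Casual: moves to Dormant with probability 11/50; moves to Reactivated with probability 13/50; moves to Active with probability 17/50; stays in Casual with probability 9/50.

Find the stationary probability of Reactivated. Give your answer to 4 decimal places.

0.2315

Let the stationary distribution be π with π = πP and π_1 + π_2 + π_3 + π_4 = 1.
π_1 = 0.22·π_1 + 0.2·π_2 + 0.24·π_3 + 0.26·π_4
π_2 = 0.22·π_1 + 0.18·π_2 + 0.28·π_3 + 0.22·π_4
π_3 = 0.32·π_1 + 0.22·π_2 + 0.24·π_3 + 0.34·π_4
Solving with the normalization constraint gives π = (0.2315, 0.2277, 0.2800, 0.2608).
So the stationary probability of Reactivated is 0.2315.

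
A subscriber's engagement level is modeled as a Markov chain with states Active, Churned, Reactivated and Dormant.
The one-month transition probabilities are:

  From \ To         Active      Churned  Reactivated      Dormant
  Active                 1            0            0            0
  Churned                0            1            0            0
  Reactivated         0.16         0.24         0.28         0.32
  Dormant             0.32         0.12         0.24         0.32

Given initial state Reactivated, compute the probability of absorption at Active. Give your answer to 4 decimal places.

Let h(s) be the probability of absorption at Active starting from transient state s. Then h(Active) = 1 and h(Churned) = 0. By first-step analysis:
h(Reactivated) = 0.16·1 + 0.24·0 + 0.28·h(Reactivated) + 0.32·h(Dormant)
h(Dormant) = 0.32·1 + 0.12·0 + 0.24·h(Reactivated) + 0.32·h(Dormant)
Solving: h(Reactivated) = 0.5116, h(Dormant) = 0.6512.
Starting from Reactivated, the probability is 0.5116.

0.5116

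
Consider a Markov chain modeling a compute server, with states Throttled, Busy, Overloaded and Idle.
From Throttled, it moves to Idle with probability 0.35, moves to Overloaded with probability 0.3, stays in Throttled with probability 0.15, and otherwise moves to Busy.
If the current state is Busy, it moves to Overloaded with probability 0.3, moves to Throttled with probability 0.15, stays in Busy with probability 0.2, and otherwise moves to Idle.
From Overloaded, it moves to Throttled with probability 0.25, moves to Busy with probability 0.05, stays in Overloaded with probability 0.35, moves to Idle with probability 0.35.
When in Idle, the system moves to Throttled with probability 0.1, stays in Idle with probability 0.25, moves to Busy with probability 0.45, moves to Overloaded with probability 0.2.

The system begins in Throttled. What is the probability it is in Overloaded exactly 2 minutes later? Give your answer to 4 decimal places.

Propagate the distribution vector 2 minutes from Throttled.
After 0 minutes: (1.0000, 0.0000, 0.0000, 0.0000)
After 1 minute: (0.1500, 0.2000, 0.3000, 0.3500)
After 2 minutes: (0.1625, 0.2425, 0.2800, 0.3150)
P(in Overloaded after 2 minutes) = 0.2800

0.2800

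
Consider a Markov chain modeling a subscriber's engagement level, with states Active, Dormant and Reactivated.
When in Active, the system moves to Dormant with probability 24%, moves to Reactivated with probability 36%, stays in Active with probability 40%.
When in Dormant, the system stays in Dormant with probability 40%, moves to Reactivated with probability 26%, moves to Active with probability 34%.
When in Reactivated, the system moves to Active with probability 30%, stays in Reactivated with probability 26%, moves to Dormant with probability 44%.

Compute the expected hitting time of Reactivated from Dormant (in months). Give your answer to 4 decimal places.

3.3764

Let t(s) be the expected number of months to first reach Reactivated from state s, with t(Reactivated) = 0. Conditioning on the first month:
t(Active) = 1 + 0.4·t(Active) + 0.24·t(Dormant)
t(Dormant) = 1 + 0.34·t(Active) + 0.4·t(Dormant)
Solving: t(Active) = 3.0172, t(Dormant) = 3.3764.
Expected months from Dormant to Reactivated: 3.3764.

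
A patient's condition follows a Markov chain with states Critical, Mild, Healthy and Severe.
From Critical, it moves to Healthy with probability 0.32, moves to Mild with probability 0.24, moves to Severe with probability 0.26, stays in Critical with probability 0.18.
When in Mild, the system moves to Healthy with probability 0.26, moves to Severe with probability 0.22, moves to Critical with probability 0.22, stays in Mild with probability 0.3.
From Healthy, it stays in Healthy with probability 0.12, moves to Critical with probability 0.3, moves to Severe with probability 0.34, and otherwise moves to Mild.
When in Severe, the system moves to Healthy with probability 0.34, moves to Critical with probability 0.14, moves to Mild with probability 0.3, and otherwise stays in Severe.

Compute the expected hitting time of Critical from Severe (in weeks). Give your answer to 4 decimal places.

4.8934

Let t(s) be the expected number of weeks to first reach Critical from state s, with t(Critical) = 0. Conditioning on the first week:
t(Mild) = 1 + 0.3·t(Mild) + 0.26·t(Healthy) + 0.22·t(Severe)
t(Healthy) = 1 + 0.24·t(Mild) + 0.12·t(Healthy) + 0.34·t(Severe)
t(Severe) = 1 + 0.3·t(Mild) + 0.34·t(Healthy) + 0.22·t(Severe)
Solving: t(Mild) = 4.5519, t(Healthy) = 4.2684, t(Severe) = 4.8934.
Expected weeks from Severe to Critical: 4.8934.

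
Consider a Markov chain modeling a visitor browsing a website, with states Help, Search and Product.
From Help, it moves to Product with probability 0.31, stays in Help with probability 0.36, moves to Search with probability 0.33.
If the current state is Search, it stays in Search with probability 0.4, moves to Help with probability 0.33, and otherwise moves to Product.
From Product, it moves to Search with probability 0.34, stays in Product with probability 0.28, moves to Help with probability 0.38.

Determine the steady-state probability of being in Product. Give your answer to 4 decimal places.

0.2871

Let the stationary distribution be π with π = πP and π_1 + π_2 + π_3 = 1.
π_1 = 0.36·π_1 + 0.33·π_2 + 0.38·π_3
π_2 = 0.33·π_1 + 0.4·π_2 + 0.34·π_3
Solving with the normalization constraint gives π = (0.3550, 0.3579, 0.2871).
So the stationary probability of Product is 0.2871.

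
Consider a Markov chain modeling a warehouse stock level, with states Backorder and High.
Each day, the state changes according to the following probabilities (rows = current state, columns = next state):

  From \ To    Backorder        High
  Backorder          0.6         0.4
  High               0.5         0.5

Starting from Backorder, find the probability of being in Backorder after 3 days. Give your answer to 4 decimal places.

Propagate the distribution vector 3 days from Backorder.
After 0 days: (1.0000, 0.0000)
After 1 day: (0.6000, 0.4000)
After 2 days: (0.5600, 0.4400)
After 3 days: (0.5560, 0.4440)
P(in Backorder after 3 days) = 0.5560

0.5560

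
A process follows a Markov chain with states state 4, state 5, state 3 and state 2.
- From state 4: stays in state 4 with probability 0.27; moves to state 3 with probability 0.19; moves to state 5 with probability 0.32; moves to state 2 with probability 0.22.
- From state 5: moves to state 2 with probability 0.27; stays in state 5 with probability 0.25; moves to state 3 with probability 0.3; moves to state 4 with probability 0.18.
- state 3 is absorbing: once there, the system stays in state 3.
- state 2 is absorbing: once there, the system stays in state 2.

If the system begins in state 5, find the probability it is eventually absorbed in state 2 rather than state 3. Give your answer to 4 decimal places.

0.4832

Let h(s) be the probability of absorption at state 2 starting from transient state s. Then h(state 2) = 1 and h(state 3) = 0. By first-step analysis:
h(state 4) = 0.27·h(state 4) + 0.32·h(state 5) + 0.19·0 + 0.22·1
h(state 5) = 0.18·h(state 4) + 0.25·h(state 5) + 0.3·0 + 0.27·1
Solving: h(state 4) = 0.5132, h(state 5) = 0.4832.
Starting from state 5, the probability is 0.4832.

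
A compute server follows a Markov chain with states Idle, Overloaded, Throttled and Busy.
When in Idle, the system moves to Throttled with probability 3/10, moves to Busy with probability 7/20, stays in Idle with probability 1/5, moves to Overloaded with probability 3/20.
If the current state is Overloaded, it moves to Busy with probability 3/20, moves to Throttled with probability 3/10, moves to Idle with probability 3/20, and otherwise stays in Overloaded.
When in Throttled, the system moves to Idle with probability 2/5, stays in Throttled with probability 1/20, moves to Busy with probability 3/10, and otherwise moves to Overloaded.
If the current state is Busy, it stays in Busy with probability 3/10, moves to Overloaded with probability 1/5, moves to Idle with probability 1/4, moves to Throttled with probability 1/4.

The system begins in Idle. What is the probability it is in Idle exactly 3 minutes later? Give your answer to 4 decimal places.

0.2441

Propagate the distribution vector 3 minutes from Idle.
After 0 minutes: (1.0000, 0.0000, 0.0000, 0.0000)
After 1 minute: (0.2000, 0.1500, 0.3000, 0.3500)
After 2 minutes: (0.2700, 0.2350, 0.2075, 0.2875)
After 3 minutes: (0.2441, 0.2439, 0.2338, 0.2783)
P(in Idle after 3 minutes) = 0.2441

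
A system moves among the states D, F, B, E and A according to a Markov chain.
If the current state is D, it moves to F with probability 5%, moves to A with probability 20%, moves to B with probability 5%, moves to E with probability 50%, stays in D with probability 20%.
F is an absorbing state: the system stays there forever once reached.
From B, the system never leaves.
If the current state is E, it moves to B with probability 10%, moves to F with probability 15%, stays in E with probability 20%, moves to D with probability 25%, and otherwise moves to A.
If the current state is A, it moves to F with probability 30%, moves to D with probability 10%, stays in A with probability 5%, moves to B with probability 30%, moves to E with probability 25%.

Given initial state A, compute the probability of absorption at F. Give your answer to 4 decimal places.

Let h(s) be the probability of absorption at F starting from transient state s. Then h(F) = 1 and h(B) = 0. By first-step analysis:
h(D) = 0.2·h(D) + 0.05·1 + 0.05·0 + 0.5·h(E) + 0.2·h(A)
h(E) = 0.25·h(D) + 0.15·1 + 0.1·0 + 0.2·h(E) + 0.3·h(A)
h(A) = 0.1·h(D) + 0.3·1 + 0.3·0 + 0.25·h(E) + 0.05·h(A)
Solving: h(D) = 0.5340, h(E) = 0.5480, h(A) = 0.5162.
Starting from A, the probability is 0.5162.

0.5162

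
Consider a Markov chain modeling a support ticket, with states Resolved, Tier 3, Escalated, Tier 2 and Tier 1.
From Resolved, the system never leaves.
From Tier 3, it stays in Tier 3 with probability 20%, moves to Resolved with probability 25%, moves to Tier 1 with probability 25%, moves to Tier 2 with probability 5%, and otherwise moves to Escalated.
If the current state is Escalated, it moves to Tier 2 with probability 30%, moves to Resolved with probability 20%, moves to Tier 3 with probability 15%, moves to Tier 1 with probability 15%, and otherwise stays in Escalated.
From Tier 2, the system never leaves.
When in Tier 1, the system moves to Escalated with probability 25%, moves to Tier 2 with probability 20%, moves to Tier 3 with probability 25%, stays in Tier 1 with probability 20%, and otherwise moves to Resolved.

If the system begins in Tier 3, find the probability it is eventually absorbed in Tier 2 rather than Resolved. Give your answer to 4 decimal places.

0.4080

Let h(s) be the probability of absorption at Tier 2 starting from transient state s. Then h(Tier 2) = 1 and h(Resolved) = 0. By first-step analysis:
h(Tier 3) = 0.25·0 + 0.2·h(Tier 3) + 0.25·h(Escalated) + 0.05·1 + 0.25·h(Tier 1)
h(Escalated) = 0.2·0 + 0.15·h(Tier 3) + 0.2·h(Escalated) + 0.3·1 + 0.15·h(Tier 1)
h(Tier 1) = 0.1·0 + 0.25·h(Tier 3) + 0.25·h(Escalated) + 0.2·1 + 0.2·h(Tier 1)
Solving: h(Tier 3) = 0.4080, h(Escalated) = 0.5548, h(Tier 1) = 0.5509.
Starting from Tier 3, the probability is 0.4080.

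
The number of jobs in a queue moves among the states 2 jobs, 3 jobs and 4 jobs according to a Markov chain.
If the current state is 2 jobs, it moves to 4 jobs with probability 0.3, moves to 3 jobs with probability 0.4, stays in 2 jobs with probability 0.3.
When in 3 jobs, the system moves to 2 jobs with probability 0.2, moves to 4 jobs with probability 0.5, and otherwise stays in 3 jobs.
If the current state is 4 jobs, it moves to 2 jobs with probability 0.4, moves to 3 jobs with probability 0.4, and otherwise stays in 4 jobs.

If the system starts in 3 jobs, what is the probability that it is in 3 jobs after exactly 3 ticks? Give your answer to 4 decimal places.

0.3630

Propagate the distribution vector 3 ticks from 3 jobs.
After 0 ticks: (0.0000, 1.0000, 0.0000)
After 1 tick: (0.2000, 0.3000, 0.5000)
After 2 ticks: (0.3200, 0.3700, 0.3100)
After 3 ticks: (0.2940, 0.3630, 0.3430)
P(in 3 jobs after 3 ticks) = 0.3630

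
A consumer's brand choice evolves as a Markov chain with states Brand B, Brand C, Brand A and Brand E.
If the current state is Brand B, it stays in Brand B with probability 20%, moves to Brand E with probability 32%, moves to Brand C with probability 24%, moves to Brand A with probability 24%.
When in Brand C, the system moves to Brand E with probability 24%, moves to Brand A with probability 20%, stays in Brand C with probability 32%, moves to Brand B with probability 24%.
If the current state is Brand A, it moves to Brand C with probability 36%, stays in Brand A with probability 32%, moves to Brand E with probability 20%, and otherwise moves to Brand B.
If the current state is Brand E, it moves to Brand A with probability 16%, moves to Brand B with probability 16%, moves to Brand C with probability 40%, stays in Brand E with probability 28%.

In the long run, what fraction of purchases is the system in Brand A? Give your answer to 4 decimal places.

Let the stationary distribution be π with π = πP and π_1 + π_2 + π_3 + π_4 = 1.
π_1 = 0.2·π_1 + 0.24·π_2 + 0.12·π_3 + 0.16·π_4
π_2 = 0.24·π_1 + 0.32·π_2 + 0.36·π_3 + 0.4·π_4
π_3 = 0.24·π_1 + 0.2·π_2 + 0.32·π_3 + 0.16·π_4
Solving with the normalization constraint gives π = (0.1852, 0.3346, 0.2241, 0.2561).
So the stationary probability of Brand A is 0.2241.

0.2241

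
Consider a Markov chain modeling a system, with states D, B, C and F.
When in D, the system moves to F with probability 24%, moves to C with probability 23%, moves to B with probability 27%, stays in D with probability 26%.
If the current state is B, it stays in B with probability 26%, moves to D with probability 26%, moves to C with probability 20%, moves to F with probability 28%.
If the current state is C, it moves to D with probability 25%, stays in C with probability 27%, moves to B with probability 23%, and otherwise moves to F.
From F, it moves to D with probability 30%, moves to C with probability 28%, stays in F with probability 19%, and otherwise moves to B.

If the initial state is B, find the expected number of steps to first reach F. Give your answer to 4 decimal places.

3.8025

Let t(s) be the expected number of steps to first reach F from state s, with t(F) = 0. Conditioning on the first step:
t(D) = 1 + 0.26·t(D) + 0.27·t(B) + 0.23·t(C)
t(B) = 1 + 0.26·t(D) + 0.26·t(B) + 0.2·t(C)
t(C) = 1 + 0.25·t(D) + 0.23·t(B) + 0.27·t(C)
Solving: t(D) = 3.9582, t(B) = 3.8025, t(C) = 3.9234.
Expected steps from B to F: 3.8025.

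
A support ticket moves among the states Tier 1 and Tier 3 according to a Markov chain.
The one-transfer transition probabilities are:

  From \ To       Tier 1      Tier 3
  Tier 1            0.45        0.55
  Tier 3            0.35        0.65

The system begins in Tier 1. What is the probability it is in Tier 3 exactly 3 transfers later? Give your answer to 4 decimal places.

Propagate the distribution vector 3 transfers from Tier 1.
After 0 transfers: (1.0000, 0.0000)
After 1 transfer: (0.4500, 0.5500)
After 2 transfers: (0.3950, 0.6050)
After 3 transfers: (0.3895, 0.6105)
P(in Tier 3 after 3 transfers) = 0.6105

0.6105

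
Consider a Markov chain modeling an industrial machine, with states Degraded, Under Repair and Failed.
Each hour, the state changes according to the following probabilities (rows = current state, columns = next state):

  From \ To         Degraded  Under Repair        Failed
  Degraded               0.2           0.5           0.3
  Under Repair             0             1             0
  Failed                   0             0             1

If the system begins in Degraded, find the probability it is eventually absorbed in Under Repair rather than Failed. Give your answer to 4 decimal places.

Let h(s) be the probability of absorption at Under Repair starting from transient state s. Then h(Under Repair) = 1 and h(Failed) = 0. By first-step analysis:
h(Degraded) = 0.2·h(Degraded) + 0.5·1 + 0.3·0
Solving: h(Degraded) = 0.6250.
Starting from Degraded, the probability is 0.6250.

0.6250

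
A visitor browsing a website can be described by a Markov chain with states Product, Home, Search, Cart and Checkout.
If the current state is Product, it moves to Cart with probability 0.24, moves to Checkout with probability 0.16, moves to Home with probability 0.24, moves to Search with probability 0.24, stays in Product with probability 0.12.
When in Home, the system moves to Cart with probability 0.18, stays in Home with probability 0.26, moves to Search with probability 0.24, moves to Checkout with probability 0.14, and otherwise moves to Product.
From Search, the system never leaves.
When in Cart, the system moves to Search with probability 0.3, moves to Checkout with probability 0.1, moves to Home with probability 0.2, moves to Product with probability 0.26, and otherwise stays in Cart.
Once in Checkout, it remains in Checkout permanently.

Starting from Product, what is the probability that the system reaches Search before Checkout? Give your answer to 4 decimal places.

0.6383

Let h(s) be the probability of absorption at Search starting from transient state s. Then h(Search) = 1 and h(Checkout) = 0. By first-step analysis:
h(Product) = 0.12·h(Product) + 0.24·h(Home) + 0.24·1 + 0.24·h(Cart) + 0.16·0
h(Home) = 0.18·h(Product) + 0.26·h(Home) + 0.24·1 + 0.18·h(Cart) + 0.14·0
h(Cart) = 0.26·h(Product) + 0.2·h(Home) + 0.3·1 + 0.14·h(Cart) + 0.1·0
Solving: h(Product) = 0.6383, h(Home) = 0.6481, h(Cart) = 0.6925.
Starting from Product, the probability is 0.6383.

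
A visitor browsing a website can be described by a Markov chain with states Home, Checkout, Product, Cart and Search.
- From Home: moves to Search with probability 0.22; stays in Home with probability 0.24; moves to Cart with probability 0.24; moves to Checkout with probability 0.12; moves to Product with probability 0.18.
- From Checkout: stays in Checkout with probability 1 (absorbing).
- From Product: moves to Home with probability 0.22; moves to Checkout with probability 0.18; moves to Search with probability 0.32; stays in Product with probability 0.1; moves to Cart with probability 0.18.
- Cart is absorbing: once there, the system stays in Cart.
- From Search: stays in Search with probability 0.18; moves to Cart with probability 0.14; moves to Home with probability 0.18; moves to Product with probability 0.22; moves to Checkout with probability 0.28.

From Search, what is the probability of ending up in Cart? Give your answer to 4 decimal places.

0.4223

Let h(s) be the probability of absorption at Cart starting from transient state s. Then h(Cart) = 1 and h(Checkout) = 0. By first-step analysis:
h(Home) = 0.24·h(Home) + 0.12·0 + 0.18·h(Product) + 0.24·1 + 0.22·h(Search)
h(Product) = 0.22·h(Home) + 0.18·0 + 0.1·h(Product) + 0.18·1 + 0.32·h(Search)
h(Search) = 0.18·h(Home) + 0.28·0 + 0.22·h(Product) + 0.14·1 + 0.18·h(Search)
Solving: h(Home) = 0.5530, h(Product) = 0.4853, h(Search) = 0.4223.
Starting from Search, the probability is 0.4223.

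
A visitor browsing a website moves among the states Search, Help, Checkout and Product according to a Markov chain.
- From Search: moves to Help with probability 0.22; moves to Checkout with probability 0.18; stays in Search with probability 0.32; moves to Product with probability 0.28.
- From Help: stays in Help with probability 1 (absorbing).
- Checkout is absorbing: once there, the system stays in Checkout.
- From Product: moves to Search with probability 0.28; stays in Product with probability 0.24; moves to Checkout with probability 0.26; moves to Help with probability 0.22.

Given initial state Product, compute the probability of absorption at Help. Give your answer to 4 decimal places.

0.4818

Let h(s) be the probability of absorption at Help starting from transient state s. Then h(Help) = 1 and h(Checkout) = 0. By first-step analysis:
h(Search) = 0.32·h(Search) + 0.22·1 + 0.18·0 + 0.28·h(Product)
h(Product) = 0.28·h(Search) + 0.22·1 + 0.26·0 + 0.24·h(Product)
Solving: h(Search) = 0.5219, h(Product) = 0.4818.
Starting from Product, the probability is 0.4818.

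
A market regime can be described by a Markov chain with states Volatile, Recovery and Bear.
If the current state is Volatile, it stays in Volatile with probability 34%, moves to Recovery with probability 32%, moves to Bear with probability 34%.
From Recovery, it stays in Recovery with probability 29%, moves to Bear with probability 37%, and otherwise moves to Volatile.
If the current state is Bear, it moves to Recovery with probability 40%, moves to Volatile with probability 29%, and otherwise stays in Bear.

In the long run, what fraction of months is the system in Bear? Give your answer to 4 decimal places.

0.3399

Let the stationary distribution be π with π = πP and π_1 + π_2 + π_3 = 1.
π_1 = 0.34·π_1 + 0.34·π_2 + 0.29·π_3
π_2 = 0.32·π_1 + 0.29·π_2 + 0.4·π_3
Solving with the normalization constraint gives π = (0.3230, 0.3371, 0.3399).
So the stationary probability of Bear is 0.3399.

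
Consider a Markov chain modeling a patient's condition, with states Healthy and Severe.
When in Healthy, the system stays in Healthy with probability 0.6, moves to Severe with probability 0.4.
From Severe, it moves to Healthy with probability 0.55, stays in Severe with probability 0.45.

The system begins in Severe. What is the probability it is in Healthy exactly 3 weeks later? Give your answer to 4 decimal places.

Propagate the distribution vector 3 weeks from Severe.
After 0 weeks: (0.0000, 1.0000)
After 1 week: (0.5500, 0.4500)
After 2 weeks: (0.5775, 0.4225)
After 3 weeks: (0.5789, 0.4211)
P(in Healthy after 3 weeks) = 0.5789

0.5789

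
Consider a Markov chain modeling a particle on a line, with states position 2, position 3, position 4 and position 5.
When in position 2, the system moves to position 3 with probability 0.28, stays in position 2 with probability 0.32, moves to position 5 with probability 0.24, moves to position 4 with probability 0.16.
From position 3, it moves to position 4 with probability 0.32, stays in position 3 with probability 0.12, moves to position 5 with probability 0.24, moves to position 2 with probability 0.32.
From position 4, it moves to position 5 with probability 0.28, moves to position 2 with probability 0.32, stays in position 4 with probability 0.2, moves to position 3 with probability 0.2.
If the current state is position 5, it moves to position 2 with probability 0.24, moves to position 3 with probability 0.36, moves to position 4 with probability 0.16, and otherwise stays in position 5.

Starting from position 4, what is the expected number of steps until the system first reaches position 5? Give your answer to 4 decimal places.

3.8633

Let t(s) be the expected number of steps to first reach position 5 from state s, with t(position 5) = 0. Conditioning on the first step:
t(position 2) = 1 + 0.32·t(position 2) + 0.28·t(position 3) + 0.16·t(position 4)
t(position 3) = 1 + 0.32·t(position 2) + 0.12·t(position 3) + 0.32·t(position 4)
t(position 4) = 1 + 0.32·t(position 2) + 0.2·t(position 3) + 0.2·t(position 4)
Solving: t(position 2) = 4.0293, t(position 3) = 4.0064, t(position 4) = 3.8633.
Expected steps from position 4 to position 5: 3.8633.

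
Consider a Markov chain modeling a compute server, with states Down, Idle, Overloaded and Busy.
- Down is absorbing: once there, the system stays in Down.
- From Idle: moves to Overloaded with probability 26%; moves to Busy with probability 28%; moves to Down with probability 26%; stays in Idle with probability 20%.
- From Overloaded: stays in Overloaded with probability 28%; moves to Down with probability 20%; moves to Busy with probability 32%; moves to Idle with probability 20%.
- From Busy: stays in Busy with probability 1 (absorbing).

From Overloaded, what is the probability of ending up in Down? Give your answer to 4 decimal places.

Let h(s) be the probability of absorption at Down starting from transient state s. Then h(Down) = 1 and h(Busy) = 0. By first-step analysis:
h(Idle) = 0.26·1 + 0.2·h(Idle) + 0.26·h(Overloaded) + 0.28·0
h(Overloaded) = 0.2·1 + 0.2·h(Idle) + 0.28·h(Overloaded) + 0.32·0
Solving: h(Idle) = 0.4565, h(Overloaded) = 0.4046.
Starting from Overloaded, the probability is 0.4046.

0.4046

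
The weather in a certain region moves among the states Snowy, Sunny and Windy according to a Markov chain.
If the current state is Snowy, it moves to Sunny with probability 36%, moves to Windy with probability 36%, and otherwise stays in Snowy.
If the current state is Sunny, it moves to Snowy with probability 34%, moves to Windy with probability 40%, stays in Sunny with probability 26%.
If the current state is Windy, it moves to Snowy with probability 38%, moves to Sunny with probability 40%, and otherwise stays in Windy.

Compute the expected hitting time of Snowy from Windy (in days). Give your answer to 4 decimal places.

2.7325

Let t(s) be the expected number of days to first reach Snowy from state s, with t(Snowy) = 0. Conditioning on the first day:
t(Sunny) = 1 + 0.26·t(Sunny) + 0.4·t(Windy)
t(Windy) = 1 + 0.4·t(Sunny) + 0.22·t(Windy)
Solving: t(Sunny) = 2.8284, t(Windy) = 2.7325.
Expected days from Windy to Snowy: 2.7325.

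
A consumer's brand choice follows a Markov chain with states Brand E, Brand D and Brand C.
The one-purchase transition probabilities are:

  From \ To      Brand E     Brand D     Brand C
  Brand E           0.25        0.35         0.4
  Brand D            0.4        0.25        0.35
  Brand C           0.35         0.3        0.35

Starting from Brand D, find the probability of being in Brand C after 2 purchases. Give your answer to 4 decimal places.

0.3700

Sum over the intermediate state after 1 purchase:
P = P(Brand D→Brand E)·P(Brand E→Brand C) + P(Brand D→Brand D)·P(Brand D→Brand C) + P(Brand D→Brand C)·P(Brand C→Brand C)
  = 0.4×0.4 + 0.25×0.35 + 0.35×0.35
  = 0.1600 + 0.0875 + 0.1225 = 0.3700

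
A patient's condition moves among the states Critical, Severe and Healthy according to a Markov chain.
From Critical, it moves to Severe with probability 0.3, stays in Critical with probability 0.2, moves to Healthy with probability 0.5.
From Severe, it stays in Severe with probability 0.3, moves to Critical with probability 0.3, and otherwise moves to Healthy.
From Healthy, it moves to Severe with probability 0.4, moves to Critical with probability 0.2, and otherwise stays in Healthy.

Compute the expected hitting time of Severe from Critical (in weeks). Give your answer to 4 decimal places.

Let t(s) be the expected number of weeks to first reach Severe from state s, with t(Severe) = 0. Conditioning on the first week:
t(Critical) = 1 + 0.2·t(Critical) + 0.5·t(Healthy)
t(Healthy) = 1 + 0.2·t(Critical) + 0.4·t(Healthy)
Solving: t(Critical) = 2.8947, t(Healthy) = 2.6316.
Expected weeks from Critical to Severe: 2.8947.

2.8947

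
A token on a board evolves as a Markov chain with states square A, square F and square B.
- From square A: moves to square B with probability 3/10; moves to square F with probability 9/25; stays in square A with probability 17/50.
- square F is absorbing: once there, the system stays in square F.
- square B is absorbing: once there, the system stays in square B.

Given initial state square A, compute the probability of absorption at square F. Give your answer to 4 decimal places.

0.5455

Let h(s) be the probability of absorption at square F starting from transient state s. Then h(square F) = 1 and h(square B) = 0. By first-step analysis:
h(square A) = 0.34·h(square A) + 0.36·1 + 0.3·0
Solving: h(square A) = 0.5455.
Starting from square A, the probability is 0.5455.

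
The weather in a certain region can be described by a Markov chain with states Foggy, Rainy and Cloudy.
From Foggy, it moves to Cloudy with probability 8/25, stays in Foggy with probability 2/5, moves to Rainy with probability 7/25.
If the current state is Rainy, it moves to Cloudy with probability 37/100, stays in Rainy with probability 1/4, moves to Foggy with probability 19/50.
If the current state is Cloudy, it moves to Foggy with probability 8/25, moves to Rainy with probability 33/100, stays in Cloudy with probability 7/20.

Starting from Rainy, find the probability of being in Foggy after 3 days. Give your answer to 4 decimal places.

Propagate the distribution vector 3 days from Rainy.
After 0 days: (0.0000, 1.0000, 0.0000)
After 1 day: (0.3800, 0.2500, 0.3700)
After 2 days: (0.3654, 0.2910, 0.3436)
After 3 days: (0.3667, 0.2885, 0.3449)
P(in Foggy after 3 days) = 0.3667

0.3667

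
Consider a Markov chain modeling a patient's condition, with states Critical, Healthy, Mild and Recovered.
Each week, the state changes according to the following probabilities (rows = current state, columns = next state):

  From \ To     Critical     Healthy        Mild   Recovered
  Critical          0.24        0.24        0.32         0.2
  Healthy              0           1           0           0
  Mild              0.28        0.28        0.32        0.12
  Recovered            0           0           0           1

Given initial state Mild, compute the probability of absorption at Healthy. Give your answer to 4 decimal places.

0.6554

Let h(s) be the probability of absorption at Healthy starting from transient state s. Then h(Healthy) = 1 and h(Recovered) = 0. By first-step analysis:
h(Critical) = 0.24·h(Critical) + 0.24·1 + 0.32·h(Mild) + 0.2·0
h(Mild) = 0.28·h(Critical) + 0.28·1 + 0.32·h(Mild) + 0.12·0
Solving: h(Critical) = 0.5918, h(Mild) = 0.6554.
Starting from Mild, the probability is 0.6554.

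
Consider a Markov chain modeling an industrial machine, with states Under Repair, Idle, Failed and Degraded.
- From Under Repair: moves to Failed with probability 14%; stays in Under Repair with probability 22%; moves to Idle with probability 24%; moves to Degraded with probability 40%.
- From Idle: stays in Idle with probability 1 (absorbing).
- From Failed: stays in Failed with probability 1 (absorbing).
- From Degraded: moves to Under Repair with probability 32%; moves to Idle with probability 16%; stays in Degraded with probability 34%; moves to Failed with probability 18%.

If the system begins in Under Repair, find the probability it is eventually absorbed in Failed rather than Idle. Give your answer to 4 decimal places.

Let h(s) be the probability of absorption at Failed starting from transient state s. Then h(Failed) = 1 and h(Idle) = 0. By first-step analysis:
h(Under Repair) = 0.22·h(Under Repair) + 0.24·0 + 0.14·1 + 0.4·h(Degraded)
h(Degraded) = 0.32·h(Under Repair) + 0.16·0 + 0.18·1 + 0.34·h(Degraded)
Solving: h(Under Repair) = 0.4250, h(Degraded) = 0.4788.
Starting from Under Repair, the probability is 0.4250.

0.4250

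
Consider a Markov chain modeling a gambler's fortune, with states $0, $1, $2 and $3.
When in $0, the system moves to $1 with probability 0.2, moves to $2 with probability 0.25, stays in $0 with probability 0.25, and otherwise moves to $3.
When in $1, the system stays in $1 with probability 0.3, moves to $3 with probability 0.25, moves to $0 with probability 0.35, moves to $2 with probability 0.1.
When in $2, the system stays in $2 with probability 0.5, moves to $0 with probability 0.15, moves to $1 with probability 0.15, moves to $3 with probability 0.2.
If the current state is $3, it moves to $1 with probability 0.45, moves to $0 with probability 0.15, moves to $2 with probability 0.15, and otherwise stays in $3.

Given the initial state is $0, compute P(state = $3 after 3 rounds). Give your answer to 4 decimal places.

0.2481

Propagate the distribution vector 3 rounds from $0.
After 0 rounds: (1.0000, 0.0000, 0.0000, 0.0000)
After 1 round: (0.2500, 0.2000, 0.2500, 0.3000)
After 2 rounds: (0.2150, 0.2825, 0.2525, 0.2500)
After 3 rounds: (0.2280, 0.2781, 0.2458, 0.2481)
P(in $3 after 3 rounds) = 0.2481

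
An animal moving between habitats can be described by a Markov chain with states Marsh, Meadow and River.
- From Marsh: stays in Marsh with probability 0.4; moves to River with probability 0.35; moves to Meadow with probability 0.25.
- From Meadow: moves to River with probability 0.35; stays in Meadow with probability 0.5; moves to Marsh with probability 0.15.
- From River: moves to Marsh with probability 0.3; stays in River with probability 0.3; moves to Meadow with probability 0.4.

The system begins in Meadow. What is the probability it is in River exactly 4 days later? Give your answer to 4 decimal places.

0.3333

Propagate the distribution vector 4 days from Meadow.
After 0 days: (0.0000, 1.0000, 0.0000)
After 1 day: (0.1500, 0.5000, 0.3500)
After 2 days: (0.2400, 0.4275, 0.3325)
After 3 days: (0.2599, 0.4068, 0.3334)
After 4 days: (0.2650, 0.4017, 0.3333)
P(in River after 4 days) = 0.3333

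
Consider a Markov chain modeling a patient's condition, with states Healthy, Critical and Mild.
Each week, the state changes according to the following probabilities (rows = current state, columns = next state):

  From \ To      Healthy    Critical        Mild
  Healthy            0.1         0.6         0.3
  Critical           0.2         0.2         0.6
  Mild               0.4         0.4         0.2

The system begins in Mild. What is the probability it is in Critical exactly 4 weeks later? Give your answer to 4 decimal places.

Propagate the distribution vector 4 weeks from Mild.
After 0 weeks: (0.0000, 0.0000, 1.0000)
After 1 week: (0.4000, 0.4000, 0.2000)
After 2 weeks: (0.2000, 0.4000, 0.4000)
After 3 weeks: (0.2600, 0.3600, 0.3800)
After 4 weeks: (0.2500, 0.3800, 0.3700)
P(in Critical after 4 weeks) = 0.3800

0.3800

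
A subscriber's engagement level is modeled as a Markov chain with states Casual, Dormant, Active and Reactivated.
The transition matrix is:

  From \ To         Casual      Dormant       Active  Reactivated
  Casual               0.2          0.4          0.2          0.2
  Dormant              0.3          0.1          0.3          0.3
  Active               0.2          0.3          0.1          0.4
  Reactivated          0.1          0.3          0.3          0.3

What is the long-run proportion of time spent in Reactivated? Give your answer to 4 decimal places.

0.3037

Let the stationary distribution be π with π = πP and π_1 + π_2 + π_3 + π_4 = 1.
π_1 = 0.2·π_1 + 0.3·π_2 + 0.2·π_3 + 0.1·π_4
π_2 = 0.4·π_1 + 0.1·π_2 + 0.3·π_3 + 0.3·π_4
π_3 = 0.2·π_1 + 0.3·π_2 + 0.1·π_3 + 0.3·π_4
Solving with the normalization constraint gives π = (0.1963, 0.2664, 0.2336, 0.3037).
So the stationary probability of Reactivated is 0.3037.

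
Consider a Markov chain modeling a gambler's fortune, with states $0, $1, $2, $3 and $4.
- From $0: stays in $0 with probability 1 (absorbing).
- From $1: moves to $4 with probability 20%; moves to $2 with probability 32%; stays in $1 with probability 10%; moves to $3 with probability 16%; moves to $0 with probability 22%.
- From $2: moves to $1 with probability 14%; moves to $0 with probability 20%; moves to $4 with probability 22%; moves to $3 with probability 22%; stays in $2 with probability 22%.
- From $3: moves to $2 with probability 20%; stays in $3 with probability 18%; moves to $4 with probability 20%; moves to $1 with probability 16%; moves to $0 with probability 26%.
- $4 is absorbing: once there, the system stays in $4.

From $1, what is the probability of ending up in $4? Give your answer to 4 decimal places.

Let h(s) be the probability of absorption at $4 starting from transient state s. Then h($4) = 1 and h($0) = 0. By first-step analysis:
h($1) = 0.22·0 + 0.1·h($1) + 0.32·h($2) + 0.16·h($3) + 0.2·1
h($2) = 0.2·0 + 0.14·h($1) + 0.22·h($2) + 0.22·h($3) + 0.22·1
h($3) = 0.26·0 + 0.16·h($1) + 0.2·h($2) + 0.18·h($3) + 0.2·1
Solving: h($1) = 0.4809, h($2) = 0.4979, h($3) = 0.4592.
Starting from $1, the probability is 0.4809.

0.4809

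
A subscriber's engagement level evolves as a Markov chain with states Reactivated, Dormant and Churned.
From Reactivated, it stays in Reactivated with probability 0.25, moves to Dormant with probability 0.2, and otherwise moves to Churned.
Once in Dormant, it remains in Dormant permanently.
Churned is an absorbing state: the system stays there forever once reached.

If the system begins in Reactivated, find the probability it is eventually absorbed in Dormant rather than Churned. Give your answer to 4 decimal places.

Let h(s) be the probability of absorption at Dormant starting from transient state s. Then h(Dormant) = 1 and h(Churned) = 0. By first-step analysis:
h(Reactivated) = 0.25·h(Reactivated) + 0.2·1 + 0.55·0
Solving: h(Reactivated) = 0.2667.
Starting from Reactivated, the probability is 0.2667.

0.2667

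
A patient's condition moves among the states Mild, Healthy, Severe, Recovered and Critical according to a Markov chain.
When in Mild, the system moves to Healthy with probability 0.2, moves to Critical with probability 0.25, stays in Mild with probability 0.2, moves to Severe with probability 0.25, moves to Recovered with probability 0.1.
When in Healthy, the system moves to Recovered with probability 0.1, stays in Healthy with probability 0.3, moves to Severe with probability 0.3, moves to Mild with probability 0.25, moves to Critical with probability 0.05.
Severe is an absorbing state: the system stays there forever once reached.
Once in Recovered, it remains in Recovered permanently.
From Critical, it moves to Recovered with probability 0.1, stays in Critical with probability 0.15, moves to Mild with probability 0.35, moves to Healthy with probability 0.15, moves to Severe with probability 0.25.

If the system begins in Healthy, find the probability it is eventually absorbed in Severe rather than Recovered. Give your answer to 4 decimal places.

0.7382

Let h(s) be the probability of absorption at Severe starting from transient state s. Then h(Severe) = 1 and h(Recovered) = 0. By first-step analysis:
h(Mild) = 0.2·h(Mild) + 0.2·h(Healthy) + 0.25·1 + 0.1·0 + 0.25·h(Critical)
h(Healthy) = 0.25·h(Mild) + 0.3·h(Healthy) + 0.3·1 + 0.1·0 + 0.05·h(Critical)
h(Critical) = 0.35·h(Mild) + 0.15·h(Healthy) + 0.25·1 + 0.1·0 + 0.15·h(Critical)
Solving: h(Mild) = 0.7227, h(Healthy) = 0.7382, h(Critical) = 0.7220.
Starting from Healthy, the probability is 0.7382.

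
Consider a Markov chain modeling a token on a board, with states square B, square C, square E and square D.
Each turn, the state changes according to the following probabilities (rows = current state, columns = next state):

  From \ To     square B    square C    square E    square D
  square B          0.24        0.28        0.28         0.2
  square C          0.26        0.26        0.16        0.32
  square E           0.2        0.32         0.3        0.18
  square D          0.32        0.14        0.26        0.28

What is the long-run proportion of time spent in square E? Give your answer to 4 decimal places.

Let the stationary distribution be π with π = πP and π_1 + π_2 + π_3 + π_4 = 1.
π_1 = 0.24·π_1 + 0.26·π_2 + 0.2·π_3 + 0.32·π_4
π_2 = 0.28·π_1 + 0.26·π_2 + 0.32·π_3 + 0.14·π_4
π_3 = 0.28·π_1 + 0.16·π_2 + 0.3·π_3 + 0.26·π_4
Solving with the normalization constraint gives π = (0.2546, 0.2507, 0.2500, 0.2447).
So the stationary probability of square E is 0.2500.

0.2500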